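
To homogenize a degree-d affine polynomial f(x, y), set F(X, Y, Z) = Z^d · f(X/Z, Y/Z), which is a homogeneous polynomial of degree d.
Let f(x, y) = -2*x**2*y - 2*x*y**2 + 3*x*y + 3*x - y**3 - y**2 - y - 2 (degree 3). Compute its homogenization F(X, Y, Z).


F(X, Y, Z) = -2*X**2*Y - 2*X*Y**2 + 3*X*Y*Z + 3*X*Z**2 - Y**3 - Y**2*Z - Y*Z**2 - 2*Z**3

deg(f) = 3.
Substitute x = X/Z, y = Y/Z into f, then multiply by Z^3.
  monomial -2·x^2·y^1 ↦ -2·X^2·Y^1·Z^0.
  monomial -2·x^1·y^2 ↦ -2·X^1·Y^2·Z^0.
  monomial 3·x^1·y^1 ↦ 3·X^1·Y^1·Z^1.
  monomial 3·x^1·y^0 ↦ 3·X^1·Y^0·Z^2.
  monomial -1·x^0·y^3 ↦ -1·X^0·Y^3·Z^0.
  monomial -1·x^0·y^2 ↦ -1·X^0·Y^2·Z^1.
  monomial -1·x^0·y^1 ↦ -1·X^0·Y^1·Z^2.
  monomial -2·x^0·y^0 ↦ -2·X^0·Y^0·Z^3.
Collecting: F(X, Y, Z) = -2*X**2*Y - 2*X*Y**2 + 3*X*Y*Z + 3*X*Z**2 - Y**3 - Y**2*Z - Y*Z**2 - 2*Z**3.


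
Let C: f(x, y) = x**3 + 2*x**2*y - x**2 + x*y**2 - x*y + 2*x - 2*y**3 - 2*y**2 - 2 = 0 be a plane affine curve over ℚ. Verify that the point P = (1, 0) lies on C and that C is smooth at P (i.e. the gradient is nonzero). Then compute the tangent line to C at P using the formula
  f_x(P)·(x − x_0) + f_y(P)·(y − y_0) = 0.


Tangent line at P: 3*x + y - 3 = 0.

Step 1: f(1, 0) = 0, so P lies on C.
Step 2: partial derivatives
  f_x(x, y) = 3*x**2 + 4*x*y - 2*x + y**2 - y + 2, f_y(x, y) = 2*x**2 + 2*x*y - x - 6*y**2 - 4*y.
  f_x(P) = 3, f_y(P) = 1 (gradient nonzero, so P is smooth).
Step 3: tangent line at P: 3·(x − 1) + 1·(y − 0) = 0.
Expanding: 3*x + y - 3 = 0.


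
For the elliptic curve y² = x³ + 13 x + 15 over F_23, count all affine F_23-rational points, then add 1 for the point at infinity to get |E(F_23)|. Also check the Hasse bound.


Affine points = {(1, 11), (1, 12), (2, 7), (2, 16), (3, 9), (3, 14), (4, 4), (4, 19), (7, 9), (7, 14), (10, 8), (10, 15), (12, 6), (12, 17), (13, 9), (13, 14), (16, 8), (16, 15), (18, 3), (18, 20), (20, 8), (20, 15), (21, 2), (21, 21), (22, 1), (22, 22)}; affine count = 26; |E(F_23)| = 27.

Discriminant check: Δ ∝ 4a³ + 27b² = 4·13³ + 27·15² = 4·2197 + 27·225 ≡ 5 (mod 23). Nonzero ⇒ E is nonsingular.
For each x ∈ F_23, compute rhs = x³ + 13·x + 15 mod 23, then count y ∈ F_23 with y² ≡ rhs.
  x = 0: rhs = 15, matching y values: none (0 points).
  x = 1: rhs = 6, matching y values: 11, 12 (2 points).
  x = 2: rhs = 3, matching y values: 7, 16 (2 points).
  x = 3: rhs = 12, matching y values: 9, 14 (2 points).
  x = 4: rhs = 16, matching y values: 4, 19 (2 points).
  x = 5: rhs = 21, matching y values: none (0 points).
  x = 6: rhs = 10, matching y values: none (0 points).
  x = 7: rhs = 12, matching y values: 9, 14 (2 points).
  x = 8: rhs = 10, matching y values: none (0 points).
  x = 9: rhs = 10, matching y values: none (0 points).
  x = 10: rhs = 18, matching y values: 8, 15 (2 points).
  x = 11: rhs = 17, matching y values: none (0 points).
  x = 12: rhs = 13, matching y values: 6, 17 (2 points).
  x = 13: rhs = 12, matching y values: 9, 14 (2 points).
  x = 14: rhs = 20, matching y values: none (0 points).
  x = 15: rhs = 20, matching y values: none (0 points).
  x = 16: rhs = 18, matching y values: 8, 15 (2 points).
  x = 17: rhs = 20, matching y values: none (0 points).
  x = 18: rhs = 9, matching y values: 3, 20 (2 points).
  x = 19: rhs = 14, matching y values: none (0 points).
  x = 20: rhs = 18, matching y values: 8, 15 (2 points).
  x = 21: rhs = 4, matching y values: 2, 21 (2 points).
  x = 22: rhs = 1, matching y values: 1, 22 (2 points).
Total affine count: 26.
Full point count |E(F_23)| = 26 + 1 = 27.
Hasse bound: |27 − (23+1)| = |3| = 3 ≤ 2√23 ≈ 9.5917 ✓.


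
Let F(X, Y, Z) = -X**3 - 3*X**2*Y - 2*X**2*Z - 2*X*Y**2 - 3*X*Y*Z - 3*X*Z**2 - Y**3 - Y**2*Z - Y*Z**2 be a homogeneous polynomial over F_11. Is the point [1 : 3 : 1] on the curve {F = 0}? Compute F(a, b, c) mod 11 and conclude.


F(1,3,1) ≡ 7 (mod 11); P is NOT on the curve.

Evaluate F(1, 3, 1) term-by-term (mod 11).
  -X**3 ↦ -1·1·1·1 = -1
  -3*X**2*Y ↦ -3·1·3·1 = -9
  -2*X**2*Z ↦ -2·1·1·1 = -2
  -2*X*Y**2 ↦ -2·1·9·1 = -18
  -3*X*Y*Z ↦ -3·1·3·1 = -9
  -3*X*Z**2 ↦ -3·1·1·1 = -3
  -Y**3 ↦ -1·1·27·1 = -27
  -Y**2*Z ↦ -1·1·9·1 = -9
  -Y*Z**2 ↦ -1·1·3·1 = -3
Sum: F(1, 3, 1) = (-1) + (-9) + (-2) + (-18) + (-9) + (-3) + (-27) + (-9) + (-3) = -81.
Reducing mod 11: -81 ≡ 7 (mod 11).
Since F(a, b, c) ≡ 7 ≠ 0 (mod 11), P does NOT lie on the curve.


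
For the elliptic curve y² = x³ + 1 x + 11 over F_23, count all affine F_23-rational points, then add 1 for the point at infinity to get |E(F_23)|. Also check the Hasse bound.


Affine points = {(1, 6), (1, 17), (3, 8), (3, 15), (5, 7), (5, 16), (6, 7), (6, 16), (7, 4), (7, 19), (8, 5), (8, 18), (9, 6), (9, 17), (10, 3), (10, 20), (12, 7), (12, 16), (13, 6), (13, 17), (14, 3), (14, 20), (16, 11), (16, 12), (19, 9), (19, 14), (20, 2), (20, 21), (21, 1), (21, 22), (22, 3), (22, 20)}; affine count = 32; |E(F_23)| = 33.

Discriminant check: Δ ∝ 4a³ + 27b² = 4·1³ + 27·11² = 4·1 + 27·121 ≡ 5 (mod 23). Nonzero ⇒ E is nonsingular.
For each x ∈ F_23, compute rhs = x³ + 1·x + 11 mod 23, then count y ∈ F_23 with y² ≡ rhs.
  x = 0: rhs = 11, matching y values: none (0 points).
  x = 1: rhs = 13, matching y values: 6, 17 (2 points).
  x = 2: rhs = 21, matching y values: none (0 points).
  x = 3: rhs = 18, matching y values: 8, 15 (2 points).
  x = 4: rhs = 10, matching y values: none (0 points).
  x = 5: rhs = 3, matching y values: 7, 16 (2 points).
  x = 6: rhs = 3, matching y values: 7, 16 (2 points).
  x = 7: rhs = 16, matching y values: 4, 19 (2 points).
  x = 8: rhs = 2, matching y values: 5, 18 (2 points).
  x = 9: rhs = 13, matching y values: 6, 17 (2 points).
  x = 10: rhs = 9, matching y values: 3, 20 (2 points).
  x = 11: rhs = 19, matching y values: none (0 points).
  x = 12: rhs = 3, matching y values: 7, 16 (2 points).
  x = 13: rhs = 13, matching y values: 6, 17 (2 points).
  x = 14: rhs = 9, matching y values: 3, 20 (2 points).
  x = 15: rhs = 20, matching y values: none (0 points).
  x = 16: rhs = 6, matching y values: 11, 12 (2 points).
  x = 17: rhs = 19, matching y values: none (0 points).
  x = 18: rhs = 19, matching y values: none (0 points).
  x = 19: rhs = 12, matching y values: 9, 14 (2 points).
  x = 20: rhs = 4, matching y values: 2, 21 (2 points).
  x = 21: rhs = 1, matching y values: 1, 22 (2 points).
  x = 22: rhs = 9, matching y values: 3, 20 (2 points).
Total affine count: 32.
Full point count |E(F_23)| = 32 + 1 = 33.
Hasse bound: |33 − (23+1)| = |9| = 9 ≤ 2√23 ≈ 9.5917 ✓.


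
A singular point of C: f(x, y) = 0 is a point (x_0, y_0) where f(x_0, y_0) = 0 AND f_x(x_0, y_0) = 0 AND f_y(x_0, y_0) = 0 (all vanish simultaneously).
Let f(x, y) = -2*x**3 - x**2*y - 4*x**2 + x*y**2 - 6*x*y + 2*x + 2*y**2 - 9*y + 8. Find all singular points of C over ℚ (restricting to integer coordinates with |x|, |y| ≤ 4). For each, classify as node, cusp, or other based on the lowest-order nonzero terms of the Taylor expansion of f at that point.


Singular points: {(-1, 2)}; classification: cusp.

Compute partial derivatives:
  f_x = -6*x**2 - 2*x*y - 8*x + y**2 - 6*y + 2.
  f_y = -x**2 + 2*x*y - 6*x + 4*y - 9.
Scan x_0 ∈ {−4, ..., 4}. For each x_0, f_y(x_0, y) is a polynomial in y; find its integer roots y ∈ {−4, ..., 4}, then test f_x and f at those candidates.
  x = -4: f_y(-4, y) = -4*y - 1; no integer root y with |y| ≤ 4.
  x = -3: f_y(-3, y) = -2*y; vanishes at y ∈ {0}. (-3, 0): f_x = -28 ≠ 0.
  x = -2: f_y(-2, y) = -1; no integer root y with |y| ≤ 4.
  x = -1: f_y(-1, y) = 2*y - 4; vanishes at y ∈ {2}. (-1, 2): f_x = 0, f = 0 — SINGULAR.
  x = 0: f_y(0, y) = 4*y - 9; no integer root y with |y| ≤ 4.
  x = 1: f_y(1, y) = 6*y - 16; no integer root y with |y| ≤ 4.
  x = 2: f_y(2, y) = 8*y - 25; no integer root y with |y| ≤ 4.
  x = 3: f_y(3, y) = 10*y - 36; no integer root y with |y| ≤ 4.
  x = 4: f_y(4, y) = 12*y - 49; no integer root y with |y| ≤ 4.
Only singular point on the grid: (-1, 2).
Classify: substitute x = -1 + u, y = 2 + v and expand: f = -2*u**3 - u**2*v + u*v**2 + v**2.
No constant or linear terms (consistent with a singular point). Quadratic part: v**2. Cubic part: -2*u**3 - u**2*v + u*v**2.
The quadratic part v**2 is a perfect square, so there is a single (double) tangent line v = 0, i.e. y = 2. Restricting the cubic part to that line (v = 0) leaves -2*u**3 ≠ 0, so f is not divisible by v and the branch is v² ≈ 2*u**3 to lowest order — this is a cusp.
Classification: cusp.


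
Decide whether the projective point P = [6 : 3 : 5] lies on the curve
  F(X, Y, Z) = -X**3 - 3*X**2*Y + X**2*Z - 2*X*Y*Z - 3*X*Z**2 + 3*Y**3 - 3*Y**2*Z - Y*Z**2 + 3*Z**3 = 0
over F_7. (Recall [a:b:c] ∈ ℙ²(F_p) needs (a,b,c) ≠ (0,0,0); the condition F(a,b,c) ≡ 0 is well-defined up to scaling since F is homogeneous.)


F(6,3,5) ≡ 5 (mod 7); P is NOT on the curve.

Evaluate F(6, 3, 5) term-by-term (mod 7).
  -X**3 ↦ -1·216·1·1 = -216
  -3*X**2*Y ↦ -3·36·3·1 = -324
  X**2*Z ↦ 1·36·1·5 = 180
  -2*X*Y*Z ↦ -2·6·3·5 = -180
  -3*X*Z**2 ↦ -3·6·1·25 = -450
  3*Y**3 ↦ 3·1·27·1 = 81
  -3*Y**2*Z ↦ -3·1·9·5 = -135
  -Y*Z**2 ↦ -1·1·3·25 = -75
  3*Z**3 ↦ 3·1·1·125 = 375
Sum: F(6, 3, 5) = (-216) + (-324) + (180) + (-180) + (-450) + (81) + (-135) + (-75) + (375) = -744.
Reducing mod 7: -744 ≡ 5 (mod 7).
Since F(a, b, c) ≡ 5 ≠ 0 (mod 7), P does NOT lie on the curve.


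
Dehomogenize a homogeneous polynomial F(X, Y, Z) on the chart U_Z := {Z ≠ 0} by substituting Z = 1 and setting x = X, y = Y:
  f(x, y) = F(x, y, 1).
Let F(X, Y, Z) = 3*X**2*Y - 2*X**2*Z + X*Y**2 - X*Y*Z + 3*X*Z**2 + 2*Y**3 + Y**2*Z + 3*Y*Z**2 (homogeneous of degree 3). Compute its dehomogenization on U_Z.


f(x, y) = 3*x**2*y - 2*x**2 + x*y**2 - x*y + 3*x + 2*y**3 + y**2 + 3*y

On U_Z we set Z = 1. Each monomial c·X^i·Y^j·Z^k in F becomes c·x^i·y^j·1^k = c·x^i·y^j.
Substituting Z = 1: F(X, Y, 1) = 3*x**2*y - 2*x**2 + x*y**2 - x*y + 3*x + 2*y**3 + y**2 + 3*y.
Note: deg(f) ≤ deg(F) = 3; strict inequality happens when F is divisible by Z (lost terms).


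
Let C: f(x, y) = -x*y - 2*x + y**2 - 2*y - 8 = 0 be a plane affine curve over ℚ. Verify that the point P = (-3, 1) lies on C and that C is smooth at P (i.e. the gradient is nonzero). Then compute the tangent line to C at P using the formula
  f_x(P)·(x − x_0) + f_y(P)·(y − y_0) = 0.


Tangent line at P: -3*x + 3*y - 12 = 0.

Step 1: f(-3, 1) = 0, so P lies on C.
Step 2: partial derivatives
  f_x(x, y) = -y - 2, f_y(x, y) = -x + 2*y - 2.
  f_x(P) = -3, f_y(P) = 3 (gradient nonzero, so P is smooth).
Step 3: tangent line at P: -3·(x − -3) + 3·(y − 1) = 0.
Expanding: -3*x + 3*y - 12 = 0.


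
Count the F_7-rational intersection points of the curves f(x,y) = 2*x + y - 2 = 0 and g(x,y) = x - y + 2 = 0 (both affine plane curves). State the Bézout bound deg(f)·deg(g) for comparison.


Common zeros: {(0, 2)}; count = 1; Bézout bound = 1.

deg(f) = 1, deg(g) = 1, so Bézout bound = 1.
Scan x ∈ F_7. For each x, list the y ∈ F_7 with f(x, y) ≡ 0 and those with g(x, y) ≡ 0 (mod 7); the common zeros in that column are the intersection.
  x = 0: f ≡ 0 at y ∈ {2}; g ≡ 0 at y ∈ {2}; common: {2}.
  x = 1: f ≡ 0 at y ∈ {0}; g ≡ 0 at y ∈ {3}; common: ∅.
  x = 2: f ≡ 0 at y ∈ {5}; g ≡ 0 at y ∈ {4}; common: ∅.
  x = 3: f ≡ 0 at y ∈ {3}; g ≡ 0 at y ∈ {5}; common: ∅.
  x = 4: f ≡ 0 at y ∈ {1}; g ≡ 0 at y ∈ {6}; common: ∅.
  x = 5: f ≡ 0 at y ∈ {6}; g ≡ 0 at y ∈ {0}; common: ∅.
  x = 6: f ≡ 0 at y ∈ {4}; g ≡ 0 at y ∈ {1}; common: ∅.
Collecting: common zeros = {(0, 2)}, so the count is 1.
Comparison with the Bézout bound: 1 ≤ 1 = deg(f)·deg(g), as expected for curves with no common component (the bound is attained).


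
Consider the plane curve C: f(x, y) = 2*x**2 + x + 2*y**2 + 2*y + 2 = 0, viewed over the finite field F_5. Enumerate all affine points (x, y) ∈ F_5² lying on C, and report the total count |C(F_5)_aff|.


Affine F_5-points: {(1, 0), (1, 4), (3, 2), (4, 2)}; count = 4.

For each of the 25 pairs (x, y) ∈ F_5², evaluate f(x, y) mod 5. Record the zeros.
  x = 0: [0↦2, 1↦1, 2↦4, 3↦1, 4↦2]  zeros at y ∈ ∅
  x = 1: [0↦0, 1↦4, 2↦2, 3↦4, 4↦0]  zeros at y ∈ {0, 4}
  x = 2: [0↦2, 1↦1, 2↦4, 3↦1, 4↦2]  zeros at y ∈ ∅
  x = 3: [0↦3, 1↦2, 2↦0, 3↦2, 4↦3]  zeros at y ∈ {2}
  x = 4: [0↦3, 1↦2, 2↦0, 3↦2, 4↦3]  zeros at y ∈ {2}
Collecting zeros: affine points = {(1, 0), (1, 4), (3, 2), (4, 2)}.
Total count |C(F_5)_aff| = 4.


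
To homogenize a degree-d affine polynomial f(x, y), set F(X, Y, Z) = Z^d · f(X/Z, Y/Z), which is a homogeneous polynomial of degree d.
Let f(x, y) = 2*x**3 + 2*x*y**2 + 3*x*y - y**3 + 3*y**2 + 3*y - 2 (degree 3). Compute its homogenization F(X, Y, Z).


F(X, Y, Z) = 2*X**3 + 2*X*Y**2 + 3*X*Y*Z - Y**3 + 3*Y**2*Z + 3*Y*Z**2 - 2*Z**3

deg(f) = 3.
Substitute x = X/Z, y = Y/Z into f, then multiply by Z^3.
  monomial 2·x^3·y^0 ↦ 2·X^3·Y^0·Z^0.
  monomial 2·x^1·y^2 ↦ 2·X^1·Y^2·Z^0.
  monomial 3·x^1·y^1 ↦ 3·X^1·Y^1·Z^1.
  monomial -1·x^0·y^3 ↦ -1·X^0·Y^3·Z^0.
  monomial 3·x^0·y^2 ↦ 3·X^0·Y^2·Z^1.
  monomial 3·x^0·y^1 ↦ 3·X^0·Y^1·Z^2.
  monomial -2·x^0·y^0 ↦ -2·X^0·Y^0·Z^3.
Collecting: F(X, Y, Z) = 2*X**3 + 2*X*Y**2 + 3*X*Y*Z - Y**3 + 3*Y**2*Z + 3*Y*Z**2 - 2*Z**3.


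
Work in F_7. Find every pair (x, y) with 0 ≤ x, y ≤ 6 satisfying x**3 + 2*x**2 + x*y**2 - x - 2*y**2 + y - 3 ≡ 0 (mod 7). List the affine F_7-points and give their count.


Affine F_7-points: {(1, 3), (1, 5), (2, 3)}; count = 3.

For each of the 49 pairs (x, y) ∈ F_7², evaluate f(x, y) mod 7. Record the zeros.
  x = 0: [0↦4, 1↦3, 2↦5, 3↦3, 4↦4, 5↦1, 6↦1]  zeros at y ∈ ∅
  x = 1: [0↦6, 1↦6, 2↦4, 3↦0, 4↦1, 5↦0, 6↦4]  zeros at y ∈ {3, 5}
  x = 2: [0↦4, 1↦5, 2↦6, 3↦0, 4↦1, 5↦2, 6↦3]  zeros at y ∈ {3}
  x = 3: [0↦4, 1↦6, 2↦3, 3↦2, 4↦3, 5↦6, 6↦4]  zeros at y ∈ ∅
  x = 4: [0↦5, 1↦1, 2↦1, 3↦5, 4↦6, 5↦4, 6↦6]  zeros at y ∈ ∅
  x = 5: [0↦6, 1↦3, 2↦6, 3↦1, 4↦2, 5↦2, 6↦1]  zeros at y ∈ ∅
  x = 6: [0↦6, 1↦4, 2↦3, 3↦3, 4↦4, 5↦6, 6↦2]  zeros at y ∈ ∅
Collecting zeros: affine points = {(1, 3), (1, 5), (2, 3)}.
Total count |C(F_7)_aff| = 3.


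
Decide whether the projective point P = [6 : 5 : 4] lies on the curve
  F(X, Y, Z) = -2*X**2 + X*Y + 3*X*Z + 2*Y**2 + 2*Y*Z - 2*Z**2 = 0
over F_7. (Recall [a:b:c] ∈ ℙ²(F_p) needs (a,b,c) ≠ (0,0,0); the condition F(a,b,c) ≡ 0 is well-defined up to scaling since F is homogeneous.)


F(6,5,4) ≡ 4 (mod 7); P is NOT on the curve.

Evaluate F(6, 5, 4) term-by-term (mod 7).
  -2*X**2 ↦ -2·36·1·1 = -72
  X*Y ↦ 1·6·5·1 = 30
  3*X*Z ↦ 3·6·1·4 = 72
  2*Y**2 ↦ 2·1·25·1 = 50
  2*Y*Z ↦ 2·1·5·4 = 40
  -2*Z**2 ↦ -2·1·1·16 = -32
Sum: F(6, 5, 4) = (-72) + (30) + (72) + (50) + (40) + (-32) = 88.
Reducing mod 7: 88 ≡ 4 (mod 7).
Since F(a, b, c) ≡ 4 ≠ 0 (mod 7), P does NOT lie on the curve.


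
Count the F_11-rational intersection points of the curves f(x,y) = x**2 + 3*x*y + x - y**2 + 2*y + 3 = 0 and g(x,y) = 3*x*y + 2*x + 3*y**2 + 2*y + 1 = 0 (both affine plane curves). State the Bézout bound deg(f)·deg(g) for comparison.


Common zeros: {(2, 10), (5, 0)}; count = 2; Bézout bound = 4.

deg(f) = 2, deg(g) = 2, so Bézout bound = 4.
Scan x ∈ F_11. For each x, list the y ∈ F_11 with f(x, y) ≡ 0 and those with g(x, y) ≡ 0 (mod 11); the common zeros in that column are the intersection.
  x = 0: f ≡ 0 at y ∈ {3, 10}; g ≡ 0 at y ∈ {6, 8}; common: ∅.
  x = 1: f ≡ 0 at y ∈ {2, 3}; g ≡ 0 at y ∈ {1}; common: ∅.
  x = 2: f ≡ 0 at y ∈ {9, 10}; g ≡ 0 at y ∈ {2, 10}; common: {10}.
  x = 3: f ≡ 0 at y ∈ {2, 9}; g ≡ 0 at y ∈ {4, 7}; common: ∅.
  x = 4: f ≡ 0 at y ∈ ∅; g ≡ 0 at y ∈ {5}; common: ∅.
  x = 5: f ≡ 0 at y ∈ {0, 6}; g ≡ 0 at y ∈ {0, 9}; common: {0}.
  x = 6: f ≡ 0 at y ∈ ∅; g ≡ 0 at y ∈ ∅; common: ∅.
  x = 7: f ≡ 0 at y ∈ ∅; g ≡ 0 at y ∈ ∅; common: ∅.
  x = 8: f ≡ 0 at y ∈ ∅; g ≡ 0 at y ∈ ∅; common: ∅.
  x = 9: f ≡ 0 at y ∈ {1, 6}; g ≡ 0 at y ∈ ∅; common: ∅.
  x = 10: f ≡ 0 at y ∈ ∅; g ≡ 0 at y ∈ ∅; common: ∅.
Collecting: common zeros = {(2, 10), (5, 0)}, so the count is 2.
Comparison with the Bézout bound: 2 ≤ 4 = deg(f)·deg(g), as expected for curves with no common component (the affine F_11-count falls short of the bound because intersections may lie at infinity, over extension fields, or carry multiplicity).


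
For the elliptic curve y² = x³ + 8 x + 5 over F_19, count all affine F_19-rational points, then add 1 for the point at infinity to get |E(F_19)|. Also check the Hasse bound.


Affine points = {(0, 9), (0, 10), (4, 5), (4, 14), (7, 9), (7, 10), (8, 7), (8, 12), (12, 9), (12, 10), (13, 8), (13, 11), (14, 7), (14, 12), (15, 2), (15, 17), (16, 7), (16, 12), (17, 0)}; affine count = 19; |E(F_19)| = 20.

Discriminant check: Δ ∝ 4a³ + 27b² = 4·8³ + 27·5² = 4·512 + 27·25 ≡ 6 (mod 19). Nonzero ⇒ E is nonsingular.
For each x ∈ F_19, compute rhs = x³ + 8·x + 5 mod 19, then count y ∈ F_19 with y² ≡ rhs.
  x = 0: rhs = 5, matching y values: 9, 10 (2 points).
  x = 1: rhs = 14, matching y values: none (0 points).
  x = 2: rhs = 10, matching y values: none (0 points).
  x = 3: rhs = 18, matching y values: none (0 points).
  x = 4: rhs = 6, matching y values: 5, 14 (2 points).
  x = 5: rhs = 18, matching y values: none (0 points).
  x = 6: rhs = 3, matching y values: none (0 points).
  x = 7: rhs = 5, matching y values: 9, 10 (2 points).
  x = 8: rhs = 11, matching y values: 7, 12 (2 points).
  x = 9: rhs = 8, matching y values: none (0 points).
  x = 10: rhs = 2, matching y values: none (0 points).
  x = 11: rhs = 18, matching y values: none (0 points).
  x = 12: rhs = 5, matching y values: 9, 10 (2 points).
  x = 13: rhs = 7, matching y values: 8, 11 (2 points).
  x = 14: rhs = 11, matching y values: 7, 12 (2 points).
  x = 15: rhs = 4, matching y values: 2, 17 (2 points).
  x = 16: rhs = 11, matching y values: 7, 12 (2 points).
  x = 17: rhs = 0, matching y values: 0 (1 points).
  x = 18: rhs = 15, matching y values: none (0 points).
Total affine count: 19.
Full point count |E(F_19)| = 19 + 1 = 20.
Hasse bound: |20 − (19+1)| = |0| = 0 ≤ 2√19 ≈ 8.7178 ✓.


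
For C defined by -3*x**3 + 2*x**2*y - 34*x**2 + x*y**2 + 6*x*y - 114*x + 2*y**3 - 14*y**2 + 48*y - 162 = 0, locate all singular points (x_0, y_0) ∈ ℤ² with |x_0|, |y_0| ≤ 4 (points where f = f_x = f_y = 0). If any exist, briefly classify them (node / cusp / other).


Singular points: {(-3, 3)}; classification: node.

Compute partial derivatives:
  f_x = -9*x**2 + 4*x*y - 68*x + y**2 + 6*y - 114.
  f_y = 2*x**2 + 2*x*y + 6*x + 6*y**2 - 28*y + 48.
Scan x_0 ∈ {−4, ..., 4}. For each x_0, f_y(x_0, y) is a polynomial in y; find its integer roots y ∈ {−4, ..., 4}, then test f_x and f at those candidates.
  x = -4: f_y(-4, y) = 6*y**2 - 36*y + 56; no integer root y with |y| ≤ 4.
  x = -3: f_y(-3, y) = 6*y**2 - 34*y + 48; vanishes at y ∈ {3}. (-3, 3): f_x = 0, f = 0 — SINGULAR.
  x = -2: f_y(-2, y) = 6*y**2 - 32*y + 44; no integer root y with |y| ≤ 4.
  x = -1: f_y(-1, y) = 6*y**2 - 30*y + 44; no integer root y with |y| ≤ 4.
  x = 0: f_y(0, y) = 6*y**2 - 28*y + 48; no integer root y with |y| ≤ 4.
  x = 1: f_y(1, y) = 6*y**2 - 26*y + 56; no integer root y with |y| ≤ 4.
  x = 2: f_y(2, y) = 6*y**2 - 24*y + 68; no integer root y with |y| ≤ 4.
  x = 3: f_y(3, y) = 6*y**2 - 22*y + 84; no integer root y with |y| ≤ 4.
  x = 4: f_y(4, y) = 6*y**2 - 20*y + 104; no integer root y with |y| ≤ 4.
Only singular point on the grid: (-3, 3).
Classify: substitute x = -3 + u, y = 3 + v and expand: f = -3*u**3 + 2*u**2*v - u**2 + u*v**2 + 2*v**3 + v**2.
No constant or linear terms (consistent with a singular point). Quadratic part: -u**2 + v**2. Cubic part: -3*u**3 + 2*u**2*v + u*v**2 + 2*v**3.
The quadratic part v**2 - u**2 = (v − u)(v + u) splits into two distinct linear factors, so there are two distinct tangent lines y − 3 = ±(x − -3) — this is a node (ordinary double point).
Classification: node.


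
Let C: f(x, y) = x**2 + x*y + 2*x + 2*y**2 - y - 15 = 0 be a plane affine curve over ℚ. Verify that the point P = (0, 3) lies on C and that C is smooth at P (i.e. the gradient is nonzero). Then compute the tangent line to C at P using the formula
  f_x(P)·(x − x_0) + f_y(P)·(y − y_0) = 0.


Tangent line at P: 5*x + 11*y - 33 = 0.

Step 1: f(0, 3) = 0, so P lies on C.
Step 2: partial derivatives
  f_x(x, y) = 2*x + y + 2, f_y(x, y) = x + 4*y - 1.
  f_x(P) = 5, f_y(P) = 11 (gradient nonzero, so P is smooth).
Step 3: tangent line at P: 5·(x − 0) + 11·(y − 3) = 0.
Expanding: 5*x + 11*y - 33 = 0.


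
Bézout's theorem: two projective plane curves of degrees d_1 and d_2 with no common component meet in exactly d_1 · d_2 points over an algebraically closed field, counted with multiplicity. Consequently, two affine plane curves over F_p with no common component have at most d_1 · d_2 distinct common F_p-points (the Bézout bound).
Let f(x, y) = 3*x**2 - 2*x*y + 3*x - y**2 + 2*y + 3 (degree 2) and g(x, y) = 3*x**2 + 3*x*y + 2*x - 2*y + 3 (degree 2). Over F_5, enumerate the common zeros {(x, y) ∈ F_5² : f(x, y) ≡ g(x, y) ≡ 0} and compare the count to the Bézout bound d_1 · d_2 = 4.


Common zeros: {(0, 4), (1, 2)}; count = 2; Bézout bound = 4.

deg(f) = 2, deg(g) = 2, so Bézout bound = 4.
Scan x ∈ F_5. For each x, list the y ∈ F_5 with f(x, y) ≡ 0 and those with g(x, y) ≡ 0 (mod 5); the common zeros in that column are the intersection.
  x = 0: f ≡ 0 at y ∈ {3, 4}; g ≡ 0 at y ∈ {4}; common: {4}.
  x = 1: f ≡ 0 at y ∈ {2, 3}; g ≡ 0 at y ∈ {2}; common: {2}.
  x = 2: f ≡ 0 at y ∈ ∅; g ≡ 0 at y ∈ {4}; common: ∅.
  x = 3: f ≡ 0 at y ∈ ∅; g ≡ 0 at y ∈ {2}; common: ∅.
  x = 4: f ≡ 0 at y ∈ ∅; g ≡ 0 at y ∈ ∅; common: ∅.
Collecting: common zeros = {(0, 4), (1, 2)}, so the count is 2.
Comparison with the Bézout bound: 2 ≤ 4 = deg(f)·deg(g), as expected for curves with no common component (the affine F_5-count falls short of the bound because intersections may lie at infinity, over extension fields, or carry multiplicity).


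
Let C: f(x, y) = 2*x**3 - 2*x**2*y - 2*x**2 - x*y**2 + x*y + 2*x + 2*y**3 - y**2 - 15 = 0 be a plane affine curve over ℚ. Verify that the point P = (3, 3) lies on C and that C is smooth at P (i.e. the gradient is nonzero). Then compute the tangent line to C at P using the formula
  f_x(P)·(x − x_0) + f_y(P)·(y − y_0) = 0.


Tangent line at P: 2*x + 15*y - 51 = 0.

Step 1: f(3, 3) = 0, so P lies on C.
Step 2: partial derivatives
  f_x(x, y) = 6*x**2 - 4*x*y - 4*x - y**2 + y + 2, f_y(x, y) = -2*x**2 - 2*x*y + x + 6*y**2 - 2*y.
  f_x(P) = 2, f_y(P) = 15 (gradient nonzero, so P is smooth).
Step 3: tangent line at P: 2·(x − 3) + 15·(y − 3) = 0.
Expanding: 2*x + 15*y - 51 = 0.


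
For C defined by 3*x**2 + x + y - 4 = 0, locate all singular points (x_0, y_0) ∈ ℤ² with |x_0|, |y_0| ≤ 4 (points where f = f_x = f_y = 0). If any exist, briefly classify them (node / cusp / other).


No singular points in the scanned grid; C is smooth there.

Compute partial derivatives:
  f_x = 6*x + 1.
  f_y = 1.
f_y = 1 is a nonzero constant, so f_y never vanishes: no point (x, y) can satisfy f = f_x = f_y = 0. In particular no (x, y) ∈ {−4, ..., 4}² is singular; the curve is smooth.


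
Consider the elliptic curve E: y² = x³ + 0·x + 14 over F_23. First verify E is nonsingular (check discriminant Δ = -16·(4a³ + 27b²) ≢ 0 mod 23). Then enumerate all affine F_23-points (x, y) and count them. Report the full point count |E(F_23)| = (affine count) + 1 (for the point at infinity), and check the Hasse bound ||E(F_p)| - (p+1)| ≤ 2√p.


Affine points = {(3, 8), (3, 15), (4, 3), (4, 20), (5, 1), (5, 22), (6, 0), (7, 9), (7, 14), (10, 5), (10, 18), (13, 7), (13, 16), (15, 10), (15, 13), (16, 4), (16, 19), (18, 2), (18, 21), (21, 11), (21, 12), (22, 6), (22, 17)}; affine count = 23; |E(F_23)| = 24.

Discriminant check: Δ ∝ 4a³ + 27b² = 4·0³ + 27·14² = 4·0 + 27·196 ≡ 2 (mod 23). Nonzero ⇒ E is nonsingular.
For each x ∈ F_23, compute rhs = x³ + 0·x + 14 mod 23, then count y ∈ F_23 with y² ≡ rhs.
  x = 0: rhs = 14, matching y values: none (0 points).
  x = 1: rhs = 15, matching y values: none (0 points).
  x = 2: rhs = 22, matching y values: none (0 points).
  x = 3: rhs = 18, matching y values: 8, 15 (2 points).
  x = 4: rhs = 9, matching y values: 3, 20 (2 points).
  x = 5: rhs = 1, matching y values: 1, 22 (2 points).
  x = 6: rhs = 0, matching y values: 0 (1 points).
  x = 7: rhs = 12, matching y values: 9, 14 (2 points).
  x = 8: rhs = 20, matching y values: none (0 points).
  x = 9: rhs = 7, matching y values: none (0 points).
  x = 10: rhs = 2, matching y values: 5, 18 (2 points).
  x = 11: rhs = 11, matching y values: none (0 points).
  x = 12: rhs = 17, matching y values: none (0 points).
  x = 13: rhs = 3, matching y values: 7, 16 (2 points).
  x = 14: rhs = 21, matching y values: none (0 points).
  x = 15: rhs = 8, matching y values: 10, 13 (2 points).
  x = 16: rhs = 16, matching y values: 4, 19 (2 points).
  x = 17: rhs = 5, matching y values: none (0 points).
  x = 18: rhs = 4, matching y values: 2, 21 (2 points).
  x = 19: rhs = 19, matching y values: none (0 points).
  x = 20: rhs = 10, matching y values: none (0 points).
  x = 21: rhs = 6, matching y values: 11, 12 (2 points).
  x = 22: rhs = 13, matching y values: 6, 17 (2 points).
Total affine count: 23.
Full point count |E(F_23)| = 23 + 1 = 24.
Hasse bound: |24 − (23+1)| = |0| = 0 ≤ 2√23 ≈ 9.5917 ✓.


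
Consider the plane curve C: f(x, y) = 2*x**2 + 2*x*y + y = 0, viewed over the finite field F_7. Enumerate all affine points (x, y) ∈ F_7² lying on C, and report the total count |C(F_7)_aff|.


Affine F_7-points: {(0, 0), (1, 4), (2, 4), (4, 5), (5, 5), (6, 2)}; count = 6.

For each of the 49 pairs (x, y) ∈ F_7², evaluate f(x, y) mod 7. Record the zeros.
  x = 0: [0↦0, 1↦1, 2↦2, 3↦3, 4↦4, 5↦5, 6↦6]  zeros at y ∈ {0}
  x = 1: [0↦2, 1↦5, 2↦1, 3↦4, 4↦0, 5↦3, 6↦6]  zeros at y ∈ {4}
  x = 2: [0↦1, 1↦6, 2↦4, 3↦2, 4↦0, 5↦5, 6↦3]  zeros at y ∈ {4}
  x = 3: [0↦4, 1↦4, 2↦4, 3↦4, 4↦4, 5↦4, 6↦4]  zeros at y ∈ ∅
  x = 4: [0↦4, 1↦6, 2↦1, 3↦3, 4↦5, 5↦0, 6↦2]  zeros at y ∈ {5}
  x = 5: [0↦1, 1↦5, 2↦2, 3↦6, 4↦3, 5↦0, 6↦4]  zeros at y ∈ {5}
  x = 6: [0↦2, 1↦1, 2↦0, 3↦6, 4↦5, 5↦4, 6↦3]  zeros at y ∈ {2}
Collecting zeros: affine points = {(0, 0), (1, 4), (2, 4), (4, 5), (5, 5), (6, 2)}.
Total count |C(F_7)_aff| = 6.


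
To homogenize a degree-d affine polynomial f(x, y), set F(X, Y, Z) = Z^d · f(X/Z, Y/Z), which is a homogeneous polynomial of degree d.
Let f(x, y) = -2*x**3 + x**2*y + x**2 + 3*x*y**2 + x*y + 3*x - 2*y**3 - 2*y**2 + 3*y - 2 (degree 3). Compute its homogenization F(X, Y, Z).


F(X, Y, Z) = -2*X**3 + X**2*Y + X**2*Z + 3*X*Y**2 + X*Y*Z + 3*X*Z**2 - 2*Y**3 - 2*Y**2*Z + 3*Y*Z**2 - 2*Z**3

deg(f) = 3.
Substitute x = X/Z, y = Y/Z into f, then multiply by Z^3.
  monomial -2·x^3·y^0 ↦ -2·X^3·Y^0·Z^0.
  monomial 1·x^2·y^1 ↦ 1·X^2·Y^1·Z^0.
  monomial 1·x^2·y^0 ↦ 1·X^2·Y^0·Z^1.
  monomial 3·x^1·y^2 ↦ 3·X^1·Y^2·Z^0.
  monomial 1·x^1·y^1 ↦ 1·X^1·Y^1·Z^1.
  monomial 3·x^1·y^0 ↦ 3·X^1·Y^0·Z^2.
  monomial -2·x^0·y^3 ↦ -2·X^0·Y^3·Z^0.
  monomial -2·x^0·y^2 ↦ -2·X^0·Y^2·Z^1.
  monomial 3·x^0·y^1 ↦ 3·X^0·Y^1·Z^2.
  monomial -2·x^0·y^0 ↦ -2·X^0·Y^0·Z^3.
Collecting: F(X, Y, Z) = -2*X**3 + X**2*Y + X**2*Z + 3*X*Y**2 + X*Y*Z + 3*X*Z**2 - 2*Y**3 - 2*Y**2*Z + 3*Y*Z**2 - 2*Z**3.


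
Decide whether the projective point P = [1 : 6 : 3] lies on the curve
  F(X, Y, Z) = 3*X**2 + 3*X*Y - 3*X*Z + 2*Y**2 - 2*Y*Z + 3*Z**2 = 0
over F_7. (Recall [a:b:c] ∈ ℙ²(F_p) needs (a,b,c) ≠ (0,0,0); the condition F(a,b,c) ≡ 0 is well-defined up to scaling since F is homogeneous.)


F(1,6,3) ≡ 5 (mod 7); P is NOT on the curve.

Evaluate F(1, 6, 3) term-by-term (mod 7).
  3*X**2 ↦ 3·1·1·1 = 3
  3*X*Y ↦ 3·1·6·1 = 18
  -3*X*Z ↦ -3·1·1·3 = -9
  2*Y**2 ↦ 2·1·36·1 = 72
  -2*Y*Z ↦ -2·1·6·3 = -36
  3*Z**2 ↦ 3·1·1·9 = 27
Sum: F(1, 6, 3) = (3) + (18) + (-9) + (72) + (-36) + (27) = 75.
Reducing mod 7: 75 ≡ 5 (mod 7).
Since F(a, b, c) ≡ 5 ≠ 0 (mod 7), P does NOT lie on the curve.


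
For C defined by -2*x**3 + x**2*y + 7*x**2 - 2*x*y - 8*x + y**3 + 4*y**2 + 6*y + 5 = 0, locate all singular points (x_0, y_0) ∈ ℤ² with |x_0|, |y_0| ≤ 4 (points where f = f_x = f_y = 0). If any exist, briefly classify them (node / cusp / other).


Singular points: {(1, -1)}; classification: cusp.

Compute partial derivatives:
  f_x = -6*x**2 + 2*x*y + 14*x - 2*y - 8.
  f_y = x**2 - 2*x + 3*y**2 + 8*y + 6.
Scan x_0 ∈ {−4, ..., 4}. For each x_0, f_y(x_0, y) is a polynomial in y; find its integer roots y ∈ {−4, ..., 4}, then test f_x and f at those candidates.
  x = -4: f_y(-4, y) = 3*y**2 + 8*y + 30; no integer root y with |y| ≤ 4.
  x = -3: f_y(-3, y) = 3*y**2 + 8*y + 21; no integer root y with |y| ≤ 4.
  x = -2: f_y(-2, y) = 3*y**2 + 8*y + 14; no integer root y with |y| ≤ 4.
  x = -1: f_y(-1, y) = 3*y**2 + 8*y + 9; no integer root y with |y| ≤ 4.
  x = 0: f_y(0, y) = 3*y**2 + 8*y + 6; no integer root y with |y| ≤ 4.
  x = 1: f_y(1, y) = 3*y**2 + 8*y + 5; vanishes at y ∈ {-1}. (1, -1): f_x = 0, f = 0 — SINGULAR.
  x = 2: f_y(2, y) = 3*y**2 + 8*y + 6; no integer root y with |y| ≤ 4.
  x = 3: f_y(3, y) = 3*y**2 + 8*y + 9; no integer root y with |y| ≤ 4.
  x = 4: f_y(4, y) = 3*y**2 + 8*y + 14; no integer root y with |y| ≤ 4.
Only singular point on the grid: (1, -1).
Classify: substitute x = 1 + u, y = -1 + v and expand: f = -2*u**3 + u**2*v + v**3 + v**2.
No constant or linear terms (consistent with a singular point). Quadratic part: v**2. Cubic part: -2*u**3 + u**2*v + v**3.
The quadratic part v**2 is a perfect square, so there is a single (double) tangent line v = 0, i.e. y = -1. Restricting the cubic part to that line (v = 0) leaves -2*u**3 ≠ 0, so f is not divisible by v and the branch is v² ≈ 2*u**3 to lowest order — this is a cusp.
Classification: cusp.


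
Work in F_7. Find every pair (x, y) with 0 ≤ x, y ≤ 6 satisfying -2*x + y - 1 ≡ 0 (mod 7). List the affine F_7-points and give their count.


Affine F_7-points: {(0, 1), (1, 3), (2, 5), (3, 0), (4, 2), (5, 4), (6, 6)}; count = 7.

For each of the 49 pairs (x, y) ∈ F_7², evaluate f(x, y) mod 7. Record the zeros.
  x = 0: [0↦6, 1↦0, 2↦1, 3↦2, 4↦3, 5↦4, 6↦5]  zeros at y ∈ {1}
  x = 1: [0↦4, 1↦5, 2↦6, 3↦0, 4↦1, 5↦2, 6↦3]  zeros at y ∈ {3}
  x = 2: [0↦2, 1↦3, 2↦4, 3↦5, 4↦6, 5↦0, 6↦1]  zeros at y ∈ {5}
  x = 3: [0↦0, 1↦1, 2↦2, 3↦3, 4↦4, 5↦5, 6↦6]  zeros at y ∈ {0}
  x = 4: [0↦5, 1↦6, 2↦0, 3↦1, 4↦2, 5↦3, 6↦4]  zeros at y ∈ {2}
  x = 5: [0↦3, 1↦4, 2↦5, 3↦6, 4↦0, 5↦1, 6↦2]  zeros at y ∈ {4}
  x = 6: [0↦1, 1↦2, 2↦3, 3↦4, 4↦5, 5↦6, 6↦0]  zeros at y ∈ {6}
Collecting zeros: affine points = {(0, 1), (1, 3), (2, 5), (3, 0), (4, 2), (5, 4), (6, 6)}.
Total count |C(F_7)_aff| = 7.


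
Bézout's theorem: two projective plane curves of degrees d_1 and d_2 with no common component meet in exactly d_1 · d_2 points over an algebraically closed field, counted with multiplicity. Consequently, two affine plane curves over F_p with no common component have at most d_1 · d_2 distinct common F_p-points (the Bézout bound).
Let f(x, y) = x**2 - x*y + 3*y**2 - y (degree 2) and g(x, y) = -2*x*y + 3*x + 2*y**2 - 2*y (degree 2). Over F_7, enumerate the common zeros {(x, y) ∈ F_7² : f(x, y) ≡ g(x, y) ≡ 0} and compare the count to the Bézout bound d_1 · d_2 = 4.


Common zeros: {(0, 0), (4, 3)}; count = 2; Bézout bound = 4.

deg(f) = 2, deg(g) = 2, so Bézout bound = 4.
Scan x ∈ F_7. For each x, list the y ∈ F_7 with f(x, y) ≡ 0 and those with g(x, y) ≡ 0 (mod 7); the common zeros in that column are the intersection.
  x = 0: f ≡ 0 at y ∈ {0, 5}; g ≡ 0 at y ∈ {0, 1}; common: {0}.
  x = 1: f ≡ 0 at y ∈ ∅; g ≡ 0 at y ∈ ∅; common: ∅.
  x = 2: f ≡ 0 at y ∈ ∅; g ≡ 0 at y ∈ {4, 6}; common: ∅.
  x = 3: f ≡ 0 at y ∈ ∅; g ≡ 0 at y ∈ ∅; common: ∅.
  x = 4: f ≡ 0 at y ∈ {1, 3}; g ≡ 0 at y ∈ {2, 3}; common: {3}.
  x = 5: f ≡ 0 at y ∈ {4, 5}; g ≡ 0 at y ∈ ∅; common: ∅.
  x = 6: f ≡ 0 at y ∈ {3, 4}; g ≡ 0 at y ∈ ∅; common: ∅.
Collecting: common zeros = {(0, 0), (4, 3)}, so the count is 2.
Comparison with the Bézout bound: 2 ≤ 4 = deg(f)·deg(g), as expected for curves with no common component (the affine F_7-count falls short of the bound because intersections may lie at infinity, over extension fields, or carry multiplicity).


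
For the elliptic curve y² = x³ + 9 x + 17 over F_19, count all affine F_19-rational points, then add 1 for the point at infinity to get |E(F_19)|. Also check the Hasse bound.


Affine points = {(0, 6), (0, 13), (2, 9), (2, 10), (5, 4), (5, 15), (7, 9), (7, 10), (10, 9), (10, 10), (16, 1), (16, 18), (18, 8), (18, 11)}; affine count = 14; |E(F_19)| = 15.

Discriminant check: Δ ∝ 4a³ + 27b² = 4·9³ + 27·17² = 4·729 + 27·289 ≡ 3 (mod 19). Nonzero ⇒ E is nonsingular.
For each x ∈ F_19, compute rhs = x³ + 9·x + 17 mod 19, then count y ∈ F_19 with y² ≡ rhs.
  x = 0: rhs = 17, matching y values: 6, 13 (2 points).
  x = 1: rhs = 8, matching y values: none (0 points).
  x = 2: rhs = 5, matching y values: 9, 10 (2 points).
  x = 3: rhs = 14, matching y values: none (0 points).
  x = 4: rhs = 3, matching y values: none (0 points).
  x = 5: rhs = 16, matching y values: 4, 15 (2 points).
  x = 6: rhs = 2, matching y values: none (0 points).
  x = 7: rhs = 5, matching y values: 9, 10 (2 points).
  x = 8: rhs = 12, matching y values: none (0 points).
  x = 9: rhs = 10, matching y values: none (0 points).
  x = 10: rhs = 5, matching y values: 9, 10 (2 points).
  x = 11: rhs = 3, matching y values: none (0 points).
  x = 12: rhs = 10, matching y values: none (0 points).
  x = 13: rhs = 13, matching y values: none (0 points).
  x = 14: rhs = 18, matching y values: none (0 points).
  x = 15: rhs = 12, matching y values: none (0 points).
  x = 16: rhs = 1, matching y values: 1, 18 (2 points).
  x = 17: rhs = 10, matching y values: none (0 points).
  x = 18: rhs = 7, matching y values: 8, 11 (2 points).
Total affine count: 14.
Full point count |E(F_19)| = 14 + 1 = 15.
Hasse bound: |15 − (19+1)| = |-5| = 5 ≤ 2√19 ≈ 8.7178 ✓.


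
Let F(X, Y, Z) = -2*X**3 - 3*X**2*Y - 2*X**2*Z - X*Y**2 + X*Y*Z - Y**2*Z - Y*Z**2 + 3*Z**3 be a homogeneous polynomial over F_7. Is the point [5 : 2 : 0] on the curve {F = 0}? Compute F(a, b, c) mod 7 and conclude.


F(5,2,0) ≡ 0 (mod 7); P is on the curve.

Evaluate F(5, 2, 0) term-by-term (mod 7).
  -2*X**3 ↦ -2·125·1·1 = -250
  -3*X**2*Y ↦ -3·25·2·1 = -150
  -2*X**2*Z ↦ -2·25·1·0 = 0
  -X*Y**2 ↦ -1·5·4·1 = -20
  X*Y*Z ↦ 1·5·2·0 = 0
  -Y**2*Z ↦ -1·1·4·0 = 0
  -Y*Z**2 ↦ -1·1·2·0 = 0
  3*Z**3 ↦ 3·1·1·0 = 0
Sum: F(5, 2, 0) = (-250) + (-150) + (0) + (-20) + (0) + (0) + (0) + (0) = -420.
Reducing mod 7: -420 ≡ 0 (mod 7).
Since F(a, b, c) ≡ 0 (mod 7), P lies on the curve.


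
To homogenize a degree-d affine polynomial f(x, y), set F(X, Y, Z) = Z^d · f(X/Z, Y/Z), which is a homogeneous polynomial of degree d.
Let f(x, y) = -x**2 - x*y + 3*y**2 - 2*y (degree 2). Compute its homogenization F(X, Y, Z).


F(X, Y, Z) = -X**2 - X*Y + 3*Y**2 - 2*Y*Z

deg(f) = 2.
Substitute x = X/Z, y = Y/Z into f, then multiply by Z^2.
  monomial -1·x^2·y^0 ↦ -1·X^2·Y^0·Z^0.
  monomial -1·x^1·y^1 ↦ -1·X^1·Y^1·Z^0.
  monomial 3·x^0·y^2 ↦ 3·X^0·Y^2·Z^0.
  monomial -2·x^0·y^1 ↦ -2·X^0·Y^1·Z^1.
Collecting: F(X, Y, Z) = -X**2 - X*Y + 3*Y**2 - 2*Y*Z.


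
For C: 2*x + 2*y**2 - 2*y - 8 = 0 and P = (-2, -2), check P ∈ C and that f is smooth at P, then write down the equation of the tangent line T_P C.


Tangent line at P: 2*x - 10*y - 16 = 0.

Step 1: f(-2, -2) = 0, so P lies on C.
Step 2: partial derivatives
  f_x(x, y) = 2, f_y(x, y) = 4*y - 2.
  f_x(P) = 2, f_y(P) = -10 (gradient nonzero, so P is smooth).
Step 3: tangent line at P: 2·(x − -2) + -10·(y − -2) = 0.
Expanding: 2*x - 10*y - 16 = 0.


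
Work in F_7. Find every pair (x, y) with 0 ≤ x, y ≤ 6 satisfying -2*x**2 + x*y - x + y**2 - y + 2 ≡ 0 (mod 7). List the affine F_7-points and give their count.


Affine F_7-points: {(0, 4), (1, 1), (1, 6), (5, 4), (5, 6), (6, 1)}; count = 6.

For each of the 49 pairs (x, y) ∈ F_7², evaluate f(x, y) mod 7. Record the zeros.
  x = 0: [0↦2, 1↦2, 2↦4, 3↦1, 4↦0, 5↦1, 6↦4]  zeros at y ∈ {4}
  x = 1: [0↦6, 1↦0, 2↦3, 3↦1, 4↦1, 5↦3, 6↦0]  zeros at y ∈ {1, 6}
  x = 2: [0↦6, 1↦1, 2↦5, 3↦4, 4↦5, 5↦1, 6↦6]  zeros at y ∈ ∅
  x = 3: [0↦2, 1↦5, 2↦3, 3↦3, 4↦5, 5↦2, 6↦1]  zeros at y ∈ ∅
  x = 4: [0↦1, 1↦5, 2↦4, 3↦5, 4↦1, 5↦6, 6↦6]  zeros at y ∈ ∅
  x = 5: [0↦3, 1↦1, 2↦1, 3↦3, 4↦0, 5↦6, 6↦0]  zeros at y ∈ {4, 6}
  x = 6: [0↦1, 1↦0, 2↦1, 3↦4, 4↦2, 5↦2, 6↦4]  zeros at y ∈ {1}
Collecting zeros: affine points = {(0, 4), (1, 1), (1, 6), (5, 4), (5, 6), (6, 1)}.
Total count |C(F_7)_aff| = 6.


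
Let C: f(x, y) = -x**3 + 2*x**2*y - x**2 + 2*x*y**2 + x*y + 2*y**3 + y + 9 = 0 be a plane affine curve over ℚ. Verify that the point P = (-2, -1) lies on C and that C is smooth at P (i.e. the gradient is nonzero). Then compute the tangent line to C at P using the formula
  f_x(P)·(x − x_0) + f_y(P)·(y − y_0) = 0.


Tangent line at P: x + 21*y + 23 = 0.

Step 1: f(-2, -1) = 0, so P lies on C.
Step 2: partial derivatives
  f_x(x, y) = -3*x**2 + 4*x*y - 2*x + 2*y**2 + y, f_y(x, y) = 2*x**2 + 4*x*y + x + 6*y**2 + 1.
  f_x(P) = 1, f_y(P) = 21 (gradient nonzero, so P is smooth).
Step 3: tangent line at P: 1·(x − -2) + 21·(y − -1) = 0.
Expanding: x + 21*y + 23 = 0.


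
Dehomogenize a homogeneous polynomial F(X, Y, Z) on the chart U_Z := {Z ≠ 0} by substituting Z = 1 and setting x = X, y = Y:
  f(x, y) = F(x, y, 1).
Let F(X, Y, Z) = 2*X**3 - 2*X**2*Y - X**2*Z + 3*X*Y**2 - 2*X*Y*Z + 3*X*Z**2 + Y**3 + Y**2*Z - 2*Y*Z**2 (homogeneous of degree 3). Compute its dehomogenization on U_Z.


f(x, y) = 2*x**3 - 2*x**2*y - x**2 + 3*x*y**2 - 2*x*y + 3*x + y**3 + y**2 - 2*y

On U_Z we set Z = 1. Each monomial c·X^i·Y^j·Z^k in F becomes c·x^i·y^j·1^k = c·x^i·y^j.
Substituting Z = 1: F(X, Y, 1) = 2*x**3 - 2*x**2*y - x**2 + 3*x*y**2 - 2*x*y + 3*x + y**3 + y**2 - 2*y.
Note: deg(f) ≤ deg(F) = 3; strict inequality happens when F is divisible by Z (lost terms).


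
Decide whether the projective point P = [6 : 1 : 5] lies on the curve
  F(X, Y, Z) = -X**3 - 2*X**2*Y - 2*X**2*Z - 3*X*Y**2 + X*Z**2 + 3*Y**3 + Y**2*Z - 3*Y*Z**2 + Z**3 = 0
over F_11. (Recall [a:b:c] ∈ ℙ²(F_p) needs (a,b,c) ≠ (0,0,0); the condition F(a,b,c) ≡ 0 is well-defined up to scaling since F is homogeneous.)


F(6,1,5) ≡ 4 (mod 11); P is NOT on the curve.

Evaluate F(6, 1, 5) term-by-term (mod 11).
  -X**3 ↦ -1·216·1·1 = -216
  -2*X**2*Y ↦ -2·36·1·1 = -72
  -2*X**2*Z ↦ -2·36·1·5 = -360
  -3*X*Y**2 ↦ -3·6·1·1 = -18
  X*Z**2 ↦ 1·6·1·25 = 150
  3*Y**3 ↦ 3·1·1·1 = 3
  Y**2*Z ↦ 1·1·1·5 = 5
  -3*Y*Z**2 ↦ -3·1·1·25 = -75
  Z**3 ↦ 1·1·1·125 = 125
Sum: F(6, 1, 5) = (-216) + (-72) + (-360) + (-18) + (150) + (3) + (5) + (-75) + (125) = -458.
Reducing mod 11: -458 ≡ 4 (mod 11).
Since F(a, b, c) ≡ 4 ≠ 0 (mod 11), P does NOT lie on the curve.


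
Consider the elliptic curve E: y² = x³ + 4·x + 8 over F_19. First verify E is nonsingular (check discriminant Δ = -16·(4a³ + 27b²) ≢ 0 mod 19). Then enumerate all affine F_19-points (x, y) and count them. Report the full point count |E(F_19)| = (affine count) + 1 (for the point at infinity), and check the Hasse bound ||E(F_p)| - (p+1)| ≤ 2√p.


Affine points = {(2, 9), (2, 10), (3, 3), (3, 16), (5, 1), (5, 18), (6, 1), (6, 18), (8, 1), (8, 18), (12, 6), (12, 13), (15, 2), (15, 17), (16, 8), (16, 11), (17, 7), (17, 12)}; affine count = 18; |E(F_19)| = 19.

Discriminant check: Δ ∝ 4a³ + 27b² = 4·4³ + 27·8² = 4·64 + 27·64 ≡ 8 (mod 19). Nonzero ⇒ E is nonsingular.
For each x ∈ F_19, compute rhs = x³ + 4·x + 8 mod 19, then count y ∈ F_19 with y² ≡ rhs.
  x = 0: rhs = 8, matching y values: none (0 points).
  x = 1: rhs = 13, matching y values: none (0 points).
  x = 2: rhs = 5, matching y values: 9, 10 (2 points).
  x = 3: rhs = 9, matching y values: 3, 16 (2 points).
  x = 4: rhs = 12, matching y values: none (0 points).
  x = 5: rhs = 1, matching y values: 1, 18 (2 points).
  x = 6: rhs = 1, matching y values: 1, 18 (2 points).
  x = 7: rhs = 18, matching y values: none (0 points).
  x = 8: rhs = 1, matching y values: 1, 18 (2 points).
  x = 9: rhs = 13, matching y values: none (0 points).
  x = 10: rhs = 3, matching y values: none (0 points).
  x = 11: rhs = 15, matching y values: none (0 points).
  x = 12: rhs = 17, matching y values: 6, 13 (2 points).
  x = 13: rhs = 15, matching y values: none (0 points).
  x = 14: rhs = 15, matching y values: none (0 points).
  x = 15: rhs = 4, matching y values: 2, 17 (2 points).
  x = 16: rhs = 7, matching y values: 8, 11 (2 points).
  x = 17: rhs = 11, matching y values: 7, 12 (2 points).
  x = 18: rhs = 3, matching y values: none (0 points).
Total affine count: 18.
Full point count |E(F_19)| = 18 + 1 = 19.
Hasse bound: |19 − (19+1)| = |-1| = 1 ≤ 2√19 ≈ 8.7178 ✓.
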